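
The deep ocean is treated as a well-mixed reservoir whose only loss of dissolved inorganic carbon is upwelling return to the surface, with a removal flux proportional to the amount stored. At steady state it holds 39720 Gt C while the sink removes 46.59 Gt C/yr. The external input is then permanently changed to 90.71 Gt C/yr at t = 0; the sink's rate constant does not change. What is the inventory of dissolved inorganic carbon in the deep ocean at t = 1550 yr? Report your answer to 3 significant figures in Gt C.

71200 Gt C

The sink rate constant is k = F₀/M₀ = 46.59/39720 = 0.001173 yr⁻¹.
Solving dM/dt = F₁ − kM with M(0) = M₀ gives M(t) = F₁/k + (M₀ − F₁/k)·e^(−kt).
F₁/k = 90.71/0.001173 = 77334 Gt C; kt = 0.001173 × 1550 = 1.818, e^(−kt) = 0.1623.
M(1550) = 77334 + (39720 − 77334) × 0.1623 = 77334 − 6106 = 71228 Gt C.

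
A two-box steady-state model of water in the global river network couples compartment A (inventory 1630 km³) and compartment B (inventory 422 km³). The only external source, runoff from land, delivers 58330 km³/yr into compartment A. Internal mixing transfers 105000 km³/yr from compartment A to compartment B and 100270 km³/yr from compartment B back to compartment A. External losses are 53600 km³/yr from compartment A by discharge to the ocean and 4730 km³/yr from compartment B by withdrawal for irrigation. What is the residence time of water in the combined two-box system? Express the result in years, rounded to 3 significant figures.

0.0352 yr

For the system as a whole, the A↔B exchange is internal and contributes nothing to the throughput; only the external sinks remove mass.
M_total = 1630 + 422 = 2052.0 km³.
ΣF_external_out = 53600 + 4730 = 58330 km³/yr.
τ = M_total / ΣF_ext = 2052.0 / 58330 = 0.03518 yr.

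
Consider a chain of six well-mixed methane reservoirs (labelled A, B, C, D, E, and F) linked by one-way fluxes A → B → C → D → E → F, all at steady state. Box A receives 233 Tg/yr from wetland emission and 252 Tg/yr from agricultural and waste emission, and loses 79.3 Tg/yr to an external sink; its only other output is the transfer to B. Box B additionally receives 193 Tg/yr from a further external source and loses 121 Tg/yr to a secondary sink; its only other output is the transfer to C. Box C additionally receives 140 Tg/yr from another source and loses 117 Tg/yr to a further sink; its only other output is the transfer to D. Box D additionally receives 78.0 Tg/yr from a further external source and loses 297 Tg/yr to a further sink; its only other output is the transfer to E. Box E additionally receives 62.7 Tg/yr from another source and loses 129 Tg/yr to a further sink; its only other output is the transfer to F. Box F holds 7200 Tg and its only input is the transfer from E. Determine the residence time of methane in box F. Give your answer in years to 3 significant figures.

33.4 yr

Box A: F(A→B) = (233 + 252) − 79.3 = 405.70 Tg/yr.
Box B: F(B→C) = (405.70 + 193) − 121 = 477.70 Tg/yr.
Box C: F(C→D) = (477.70 + 140) − 117 = 500.70 Tg/yr.
Box D: F(D→E) = (500.70 + 78.0) − 297 = 281.70 Tg/yr.
Box E: F(E→F) = (281.70 + 62.7) − 129 = 215.40 Tg/yr.
Box F throughput = its input = 215.40 Tg/yr; τ = 7200 / 215.40 = 33.43 yr.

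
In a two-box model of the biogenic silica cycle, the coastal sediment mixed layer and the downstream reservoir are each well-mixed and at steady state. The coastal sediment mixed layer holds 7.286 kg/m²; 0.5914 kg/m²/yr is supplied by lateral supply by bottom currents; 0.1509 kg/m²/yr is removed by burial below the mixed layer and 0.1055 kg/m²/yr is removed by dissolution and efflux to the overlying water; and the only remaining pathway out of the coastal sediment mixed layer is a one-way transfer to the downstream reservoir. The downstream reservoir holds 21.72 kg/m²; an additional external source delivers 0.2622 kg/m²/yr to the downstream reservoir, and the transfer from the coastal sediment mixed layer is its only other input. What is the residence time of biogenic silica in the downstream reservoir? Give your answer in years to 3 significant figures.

36.4 yr

Balance the coastal sediment mixed layer: ΣF_in = 0.59140 kg/m²/yr.
Transfer to the downstream reservoir = ΣF_in − (0.1509 + 0.1055) = 0.33500 kg/m²/yr.
Total input to the downstream reservoir = 0.33500 + 0.2622 = 0.59720 kg/m²/yr; at steady state this equals its total output.
τ = M / F = 21.72 / 0.59720 = 36.37 yr.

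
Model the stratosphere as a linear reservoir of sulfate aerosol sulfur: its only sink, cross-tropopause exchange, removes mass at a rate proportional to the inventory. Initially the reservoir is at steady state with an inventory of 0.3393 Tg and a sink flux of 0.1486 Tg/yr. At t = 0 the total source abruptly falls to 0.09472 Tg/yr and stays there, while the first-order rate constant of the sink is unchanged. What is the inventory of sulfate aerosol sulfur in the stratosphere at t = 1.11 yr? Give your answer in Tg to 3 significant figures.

τ = M₀/F₀ = 0.3393/0.1486 = 2.283 yr; rate constant k = 1/τ.
New steady state M_∞ = F₁/k = F₁·τ = 0.09472 × 2.283 = 0.21628 Tg.
M(t) = M_∞ + (M₀ − M_∞)·e^(−t/τ); t/τ = 1.11/2.283 = 0.4861, so e^(−t/τ) = 0.6150.
M(t) = 0.21628 + 0.1230 × 0.6150 = 0.29194 Tg.

0.292 Tg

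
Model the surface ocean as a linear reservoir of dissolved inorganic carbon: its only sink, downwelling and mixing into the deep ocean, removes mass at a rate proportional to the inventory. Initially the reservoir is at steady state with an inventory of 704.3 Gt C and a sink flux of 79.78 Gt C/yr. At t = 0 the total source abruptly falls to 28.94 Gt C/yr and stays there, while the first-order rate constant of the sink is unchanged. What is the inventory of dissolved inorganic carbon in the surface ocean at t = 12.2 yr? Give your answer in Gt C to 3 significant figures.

The sink rate constant is k = F₀/M₀ = 79.78/704.3 = 0.1133 yr⁻¹.
Solving dM/dt = F₁ − kM with M(0) = M₀ gives M(t) = F₁/k + (M₀ − F₁/k)·e^(−kt).
F₁/k = 28.94/0.1133 = 255.48 Gt C; kt = 0.1133 × 12.2 = 1.382, e^(−kt) = 0.2511.
M(12.2) = 255.48 + (704.3 − 255.48) × 0.2511 = 255.48 + 112.7 = 368.17 Gt C.

368 Gt C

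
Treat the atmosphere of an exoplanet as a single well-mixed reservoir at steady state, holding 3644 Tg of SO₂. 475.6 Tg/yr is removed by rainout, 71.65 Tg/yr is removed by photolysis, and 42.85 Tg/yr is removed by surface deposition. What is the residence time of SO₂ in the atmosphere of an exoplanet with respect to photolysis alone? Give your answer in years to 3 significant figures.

Residence time with respect to a single sink: τ = M / F_sink.
τ = 3644 / 71.65 = 50.86 yr.

50.9 yr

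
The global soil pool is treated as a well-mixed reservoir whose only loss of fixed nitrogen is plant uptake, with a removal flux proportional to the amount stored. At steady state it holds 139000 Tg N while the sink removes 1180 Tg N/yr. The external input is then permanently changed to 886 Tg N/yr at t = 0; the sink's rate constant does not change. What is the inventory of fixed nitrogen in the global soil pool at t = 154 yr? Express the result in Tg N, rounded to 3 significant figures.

τ = M₀/F₀ = 139000/1180 = 117.8 yr; rate constant k = 1/τ.
New steady state M_∞ = F₁/k = F₁·τ = 886 × 117.8 = 104370 Tg N.
M(t) = M_∞ + (M₀ − M_∞)·e^(−t/τ); t/τ = 154/117.8 = 1.307, so e^(−t/τ) = 0.2705.
M(t) = 104370 + 34630 × 0.2705 = 113740 Tg N.

114000 Tg N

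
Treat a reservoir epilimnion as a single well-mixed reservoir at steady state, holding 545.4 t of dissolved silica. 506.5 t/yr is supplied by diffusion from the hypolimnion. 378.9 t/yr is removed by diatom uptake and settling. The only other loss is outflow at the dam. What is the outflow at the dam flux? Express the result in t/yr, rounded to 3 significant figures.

128 t/yr

At steady state ΣF_in = ΣF_out.
ΣF_in = 506.50 t/yr.
Outflow at the dam flux = ΣF_in − (378.9) = 506.50 − 378.9 = 127.6 t/yr.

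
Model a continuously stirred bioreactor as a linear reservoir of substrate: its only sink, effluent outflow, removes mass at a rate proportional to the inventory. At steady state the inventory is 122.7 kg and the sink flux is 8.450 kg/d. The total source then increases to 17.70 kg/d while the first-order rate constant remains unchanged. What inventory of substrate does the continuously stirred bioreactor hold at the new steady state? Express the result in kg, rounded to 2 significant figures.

260 kg

Rate constant k = F/M = 8.450 / 122.7 = 0.06887 d⁻¹.
At the new steady state, source = k·M_new ⇒ M_new = 17.70 / 0.06887 = 257.0 kg.
(Equivalently M_new = M × F_new/F_old = 122.7 × 17.70/8.450.)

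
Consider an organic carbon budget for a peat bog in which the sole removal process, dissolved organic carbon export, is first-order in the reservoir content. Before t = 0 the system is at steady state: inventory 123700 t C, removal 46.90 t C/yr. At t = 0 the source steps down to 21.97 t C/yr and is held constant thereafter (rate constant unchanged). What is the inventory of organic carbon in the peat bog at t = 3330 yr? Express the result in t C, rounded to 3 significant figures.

τ = M₀/F₀ = 123700/46.90 = 2638 yr; rate constant k = 1/τ.
New steady state M_∞ = F₁/k = F₁·τ = 21.97 × 2638 = 57946 t C.
M(t) = M_∞ + (M₀ − M_∞)·e^(−t/τ); t/τ = 3330/2638 = 1.263, so e^(−t/τ) = 0.2829.
M(t) = 57946 + 65750 × 0.2829 = 76550 t C.

76600 t C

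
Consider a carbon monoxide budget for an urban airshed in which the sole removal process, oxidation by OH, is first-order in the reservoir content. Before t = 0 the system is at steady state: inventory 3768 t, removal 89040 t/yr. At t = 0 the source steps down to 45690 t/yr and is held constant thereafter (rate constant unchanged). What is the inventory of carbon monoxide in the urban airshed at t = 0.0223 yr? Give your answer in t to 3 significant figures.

3020 t

τ = M₀/F₀ = 3768/89040 = 0.04232 yr; rate constant k = 1/τ.
New steady state M_∞ = F₁/k = F₁·τ = 45690 × 0.04232 = 1933.5 t.
M(t) = M_∞ + (M₀ − M_∞)·e^(−t/τ); t/τ = 0.0223/0.04232 = 0.5270, so e^(−t/τ) = 0.5904.
M(t) = 1933.5 + 1834 × 0.5904 = 3016.6 t.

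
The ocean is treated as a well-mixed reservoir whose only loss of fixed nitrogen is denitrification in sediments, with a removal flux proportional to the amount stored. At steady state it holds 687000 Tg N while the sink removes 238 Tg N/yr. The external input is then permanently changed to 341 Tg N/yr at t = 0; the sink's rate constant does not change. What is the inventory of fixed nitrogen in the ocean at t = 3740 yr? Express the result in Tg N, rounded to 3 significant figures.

903000 Tg N

Residence time τ = M₀/F₀ = 2887 yr. The eventual steady state is M_∞ = M₀·(F₁/F₀) = 687000 × 341/238 = 984320 Tg N.
The anomaly ΔM(t) = M(t) − M_∞ decays as ΔM₀·e^(−t/τ) with ΔM₀ = 687000 − 984320 = −297300 Tg N.
At t = 3740 yr, e^(−t/τ) = e^(−1.296) = 0.2737, so ΔM = −81380 Tg N and M = 984320 − 81380 = 902940 Tg N.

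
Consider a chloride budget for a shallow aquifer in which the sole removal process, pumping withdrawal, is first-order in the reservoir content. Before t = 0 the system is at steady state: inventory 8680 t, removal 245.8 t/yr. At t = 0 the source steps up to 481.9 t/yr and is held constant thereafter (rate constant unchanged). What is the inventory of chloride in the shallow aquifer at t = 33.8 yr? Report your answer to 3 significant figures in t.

τ = M₀/F₀ = 8680/245.8 = 35.31 yr; rate constant k = 1/τ.
New steady state M_∞ = F₁/k = F₁·τ = 481.9 × 35.31 = 17017 t.
M(t) = M_∞ + (M₀ − M_∞)·e^(−t/τ); t/τ = 33.8/35.31 = 0.9571, so e^(−t/τ) = 0.3840.
M(t) = 17017 − 8337 × 0.3840 = 13816 t.

13800 t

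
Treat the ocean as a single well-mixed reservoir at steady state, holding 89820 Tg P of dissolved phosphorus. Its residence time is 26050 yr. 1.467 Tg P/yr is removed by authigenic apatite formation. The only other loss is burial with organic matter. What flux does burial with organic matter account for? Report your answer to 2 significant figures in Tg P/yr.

Total removal F = M/τ = 89820 / 26050 = 3.448 Tg P/yr.
Burial with organic matter = F − (1.467) = 3.448 − 1.467 = 1.981 Tg P/yr.

2.0 Tg P/yr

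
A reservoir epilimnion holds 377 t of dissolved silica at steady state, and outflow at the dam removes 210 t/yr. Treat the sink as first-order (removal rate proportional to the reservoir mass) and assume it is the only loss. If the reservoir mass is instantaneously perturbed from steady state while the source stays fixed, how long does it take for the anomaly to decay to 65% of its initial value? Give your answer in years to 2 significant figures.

For a linear reservoir the anomaly decays as exp(−t/τ) with τ = M/F = 377/210 = 1.795 yr.
exp(−t/τ) = 0.65 ⇒ t = −τ ln(0.65) = 1.795 × 0.4308 = 0.7734 yr.

0.77 yr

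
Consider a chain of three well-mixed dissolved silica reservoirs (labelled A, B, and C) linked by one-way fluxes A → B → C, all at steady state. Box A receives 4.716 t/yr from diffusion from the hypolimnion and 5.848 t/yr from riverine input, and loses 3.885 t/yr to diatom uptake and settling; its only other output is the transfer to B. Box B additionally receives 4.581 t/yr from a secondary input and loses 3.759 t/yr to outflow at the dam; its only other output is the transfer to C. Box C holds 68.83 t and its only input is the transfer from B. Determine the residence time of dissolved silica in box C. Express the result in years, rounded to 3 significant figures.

Box A: F(A→B) = (4.716 + 5.848) − 3.885 = 6.6790 t/yr.
Box B: F(B→C) = (6.6790 + 4.581) − 3.759 = 7.5010 t/yr.
Box C throughput = its input = 7.5010 t/yr; τ = 68.83 / 7.5010 = 9.176 yr.

9.18 yr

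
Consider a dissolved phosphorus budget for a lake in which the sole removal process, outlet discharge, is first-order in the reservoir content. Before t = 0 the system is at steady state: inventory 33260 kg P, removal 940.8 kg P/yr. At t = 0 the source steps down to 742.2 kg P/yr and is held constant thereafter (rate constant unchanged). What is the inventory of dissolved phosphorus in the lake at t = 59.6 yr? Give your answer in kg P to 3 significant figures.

The sink rate constant is k = F₀/M₀ = 940.8/33260 = 0.02829 yr⁻¹.
Solving dM/dt = F₁ − kM with M(0) = M₀ gives M(t) = F₁/k + (M₀ − F₁/k)·e^(−kt).
F₁/k = 742.2/0.02829 = 26239 kg P; kt = 0.02829 × 59.6 = 1.686, e^(−kt) = 0.1853.
M(59.6) = 26239 + (33260 − 26239) × 0.1853 = 26239 + 1301 = 27540 kg P.

27500 kg P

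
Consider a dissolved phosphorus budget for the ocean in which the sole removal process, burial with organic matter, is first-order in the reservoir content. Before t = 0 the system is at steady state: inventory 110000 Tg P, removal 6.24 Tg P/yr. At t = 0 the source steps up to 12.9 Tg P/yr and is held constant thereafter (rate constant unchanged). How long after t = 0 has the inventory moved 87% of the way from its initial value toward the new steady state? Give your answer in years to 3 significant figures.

τ = M₀/F₀ = 110000/6.24 = 17630 yr.
The remaining gap fraction is e^(−t/τ); 87% covered ⇒ e^(−t/τ) = 0.130.
t = −τ ln(0.130) = 17630 × 2.040 = 35970 yr.

36000 yr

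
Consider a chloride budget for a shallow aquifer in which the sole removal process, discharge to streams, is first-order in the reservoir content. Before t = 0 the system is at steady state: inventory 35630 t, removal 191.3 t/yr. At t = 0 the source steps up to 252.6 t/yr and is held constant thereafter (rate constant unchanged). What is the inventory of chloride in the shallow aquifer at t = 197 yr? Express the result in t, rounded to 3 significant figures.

τ = M₀/F₀ = 35630/191.3 = 186.3 yr; rate constant k = 1/τ.
New steady state M_∞ = F₁/k = F₁·τ = 252.6 × 186.3 = 47047 t.
M(t) = M_∞ + (M₀ − M_∞)·e^(−t/τ); t/τ = 197/186.3 = 1.058, so e^(−t/τ) = 0.3473.
M(t) = 47047 − 11420 × 0.3473 = 43083 t.

43100 t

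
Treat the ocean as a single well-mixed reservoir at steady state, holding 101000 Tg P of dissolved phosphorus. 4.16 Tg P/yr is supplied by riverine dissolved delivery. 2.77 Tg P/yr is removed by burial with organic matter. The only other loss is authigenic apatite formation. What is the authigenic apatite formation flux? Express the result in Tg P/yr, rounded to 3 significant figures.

At steady state ΣF_in = ΣF_out.
ΣF_in = 4.1600 Tg P/yr.
Authigenic apatite formation flux = ΣF_in − (2.77) = 4.1600 − 2.770 = 1.390 Tg P/yr.

1.39 Tg P/yr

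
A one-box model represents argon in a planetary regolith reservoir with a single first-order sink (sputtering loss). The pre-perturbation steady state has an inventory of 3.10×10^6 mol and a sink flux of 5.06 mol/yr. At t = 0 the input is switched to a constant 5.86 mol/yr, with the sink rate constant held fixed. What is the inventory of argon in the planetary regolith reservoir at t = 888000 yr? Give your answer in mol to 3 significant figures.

τ = M₀/F₀ = 3.10×10^6/5.06 = 612600 yr; rate constant k = 1/τ.
New steady state M_∞ = F₁/k = F₁·τ = 5.86 × 612600 = 3.5901×10^6 mol.
M(t) = M_∞ + (M₀ − M_∞)·e^(−t/τ); t/τ = 888000/612600 = 1.449, so e^(−t/τ) = 0.2347.
M(t) = 3.5901×10^6 − 490100 × 0.2347 = 3.4751×10^6 mol.

3.48×10^6 mol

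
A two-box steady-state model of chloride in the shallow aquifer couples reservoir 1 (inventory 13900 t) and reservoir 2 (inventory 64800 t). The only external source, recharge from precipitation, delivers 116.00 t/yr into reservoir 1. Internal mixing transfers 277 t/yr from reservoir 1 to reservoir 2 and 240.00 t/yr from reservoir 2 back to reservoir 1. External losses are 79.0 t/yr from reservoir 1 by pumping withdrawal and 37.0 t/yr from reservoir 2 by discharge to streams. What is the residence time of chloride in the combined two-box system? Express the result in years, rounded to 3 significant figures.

For the system as a whole, the A↔B exchange is internal and contributes nothing to the throughput; only the external sinks remove mass.
M_total = 13900 + 64800 = 78700 t.
ΣF_external_out = 79.0 + 37.0 = 116.00 t/yr.
τ = M_total / ΣF_ext = 78700 / 116.00 = 678.4 yr.

678 yr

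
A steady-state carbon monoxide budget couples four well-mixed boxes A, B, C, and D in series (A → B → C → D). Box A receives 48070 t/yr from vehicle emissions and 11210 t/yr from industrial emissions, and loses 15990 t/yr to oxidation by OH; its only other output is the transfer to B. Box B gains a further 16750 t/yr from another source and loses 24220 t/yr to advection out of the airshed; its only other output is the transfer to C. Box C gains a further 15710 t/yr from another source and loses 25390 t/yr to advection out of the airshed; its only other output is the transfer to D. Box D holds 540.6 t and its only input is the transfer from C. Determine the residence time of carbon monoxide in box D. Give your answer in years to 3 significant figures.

0.0207 yr

Box A: F(A→B) = (48070 + 11210) − 15990 = 43290 t/yr.
Box B: F(B→C) = (43290 + 16750) − 24220 = 35820 t/yr.
Box C: F(C→D) = (35820 + 15710) − 25390 = 26140 t/yr.
Box D throughput = its input = 26140 t/yr; τ = 540.6 / 26140 = 0.02068 yr.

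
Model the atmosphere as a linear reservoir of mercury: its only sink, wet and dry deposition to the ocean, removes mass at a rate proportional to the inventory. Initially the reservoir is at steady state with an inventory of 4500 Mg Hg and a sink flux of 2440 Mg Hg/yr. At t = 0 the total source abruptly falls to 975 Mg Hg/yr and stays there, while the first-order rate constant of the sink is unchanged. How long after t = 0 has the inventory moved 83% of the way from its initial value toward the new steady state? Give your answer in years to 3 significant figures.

τ = M₀/F₀ = 4500/2440 = 1.844 yr.
The remaining gap fraction is e^(−t/τ); 83% covered ⇒ e^(−t/τ) = 0.170.
t = −τ ln(0.170) = 1.844 × 1.772 = 3.268 yr.

3.27 yr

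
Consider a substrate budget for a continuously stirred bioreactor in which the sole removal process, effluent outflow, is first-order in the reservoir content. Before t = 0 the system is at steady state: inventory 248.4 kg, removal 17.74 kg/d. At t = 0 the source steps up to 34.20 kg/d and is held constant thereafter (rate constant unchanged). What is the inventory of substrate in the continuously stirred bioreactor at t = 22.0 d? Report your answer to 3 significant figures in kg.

τ = M₀/F₀ = 248.4/17.74 = 14.00 d; rate constant k = 1/τ.
New steady state M_∞ = F₁/k = F₁·τ = 34.20 × 14.00 = 478.88 kg.
M(t) = M_∞ + (M₀ − M_∞)·e^(−t/τ); t/τ = 22.0/14.00 = 1.571, so e^(−t/τ) = 0.2078.
M(t) = 478.88 − 230.5 × 0.2078 = 430.98 kg.

431 kg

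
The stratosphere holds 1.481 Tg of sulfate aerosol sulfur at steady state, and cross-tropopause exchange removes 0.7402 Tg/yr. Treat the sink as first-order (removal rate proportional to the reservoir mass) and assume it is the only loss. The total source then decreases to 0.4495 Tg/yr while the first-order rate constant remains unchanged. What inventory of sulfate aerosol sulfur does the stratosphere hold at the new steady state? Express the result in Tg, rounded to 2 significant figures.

0.90 Tg

Rate constant k = F/M = 0.7402 / 1.481 = 0.4998 yr⁻¹.
At the new steady state, source = k·M_new ⇒ M_new = 0.4495 / 0.4998 = 0.8994 Tg.
(Equivalently M_new = M × F_new/F_old = 1.481 × 0.4495/0.7402.)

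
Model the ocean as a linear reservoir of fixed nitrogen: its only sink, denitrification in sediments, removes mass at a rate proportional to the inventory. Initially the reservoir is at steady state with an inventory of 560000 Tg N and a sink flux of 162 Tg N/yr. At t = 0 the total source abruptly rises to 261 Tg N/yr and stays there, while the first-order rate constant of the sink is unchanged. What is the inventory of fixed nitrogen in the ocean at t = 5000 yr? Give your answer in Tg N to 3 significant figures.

822000 Tg N

Residence time τ = M₀/F₀ = 3457 yr. The eventual steady state is M_∞ = M₀·(F₁/F₀) = 560000 × 261/162 = 902220 Tg N.
The anomaly ΔM(t) = M(t) − M_∞ decays as ΔM₀·e^(−t/τ) with ΔM₀ = 560000 − 902220 = −342200 Tg N.
At t = 5000 yr, e^(−t/τ) = e^(−1.446) = 0.2354, so ΔM = −80560 Tg N and M = 902220 − 80560 = 821660 Tg N.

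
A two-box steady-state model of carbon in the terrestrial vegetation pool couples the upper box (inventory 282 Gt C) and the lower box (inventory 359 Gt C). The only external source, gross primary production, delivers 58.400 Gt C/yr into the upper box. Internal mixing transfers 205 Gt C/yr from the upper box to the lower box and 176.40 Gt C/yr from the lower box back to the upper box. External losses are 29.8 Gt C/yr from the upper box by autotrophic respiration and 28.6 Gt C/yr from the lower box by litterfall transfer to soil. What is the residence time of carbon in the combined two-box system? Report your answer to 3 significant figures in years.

Residence time in the combined system uses the total inventory and the total *external* removal — internal exchanges between the two boxes cancel.
M_total = 282 + 359 = 641.00 Gt C.
ΣF_external_out = 29.8 + 28.6 = 58.400 Gt C/yr.
τ = M_total / ΣF_ext = 641.00 / 58.400 = 10.98 yr.

11.0 yr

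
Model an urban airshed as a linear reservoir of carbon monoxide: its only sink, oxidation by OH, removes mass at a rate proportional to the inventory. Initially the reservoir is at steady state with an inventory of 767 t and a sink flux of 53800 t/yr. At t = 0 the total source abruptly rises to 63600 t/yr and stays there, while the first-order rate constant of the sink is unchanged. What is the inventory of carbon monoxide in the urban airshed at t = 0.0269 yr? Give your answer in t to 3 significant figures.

886 t

τ = M₀/F₀ = 767/53800 = 0.01426 yr; rate constant k = 1/τ.
New steady state M_∞ = F₁/k = F₁·τ = 63600 × 0.01426 = 906.71 t.
M(t) = M_∞ + (M₀ − M_∞)·e^(−t/τ); t/τ = 0.0269/0.01426 = 1.887, so e^(−t/τ) = 0.1515.
M(t) = 906.71 − 139.7 × 0.1515 = 885.54 t.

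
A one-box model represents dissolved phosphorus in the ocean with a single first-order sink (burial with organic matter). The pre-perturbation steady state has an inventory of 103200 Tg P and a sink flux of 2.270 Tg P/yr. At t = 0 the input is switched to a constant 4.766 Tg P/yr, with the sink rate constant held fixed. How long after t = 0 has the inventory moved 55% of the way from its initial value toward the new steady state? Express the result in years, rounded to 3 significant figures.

36300 yr

τ = M₀/F₀ = 103200/2.270 = 45460 yr.
The remaining gap fraction is e^(−t/τ); 55% covered ⇒ e^(−t/τ) = 0.450.
t = −τ ln(0.450) = 45460 × 0.7985 = 36300 yr.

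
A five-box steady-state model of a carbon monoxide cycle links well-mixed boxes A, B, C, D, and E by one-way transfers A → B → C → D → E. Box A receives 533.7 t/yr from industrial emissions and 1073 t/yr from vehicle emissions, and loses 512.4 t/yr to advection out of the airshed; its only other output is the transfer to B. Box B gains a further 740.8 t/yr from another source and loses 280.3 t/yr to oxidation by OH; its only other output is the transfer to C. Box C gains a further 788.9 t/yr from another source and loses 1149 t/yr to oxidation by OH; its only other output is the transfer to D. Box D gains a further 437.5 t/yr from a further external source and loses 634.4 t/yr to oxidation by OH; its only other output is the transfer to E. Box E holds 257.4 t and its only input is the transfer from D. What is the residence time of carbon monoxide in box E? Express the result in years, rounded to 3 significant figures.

0.258 yr

Box A: F(A→B) = (533.7 + 1073) − 512.4 = 1094.3 t/yr.
Box B: F(B→C) = (1094.3 + 740.8) − 280.3 = 1554.8 t/yr.
Box C: F(C→D) = (1554.8 + 788.9) − 1149 = 1194.7 t/yr.
Box D: F(D→E) = (1194.7 + 437.5) − 634.4 = 997.80 t/yr.
Box E throughput = its input = 997.80 t/yr; τ = 257.4 / 997.80 = 0.2580 yr.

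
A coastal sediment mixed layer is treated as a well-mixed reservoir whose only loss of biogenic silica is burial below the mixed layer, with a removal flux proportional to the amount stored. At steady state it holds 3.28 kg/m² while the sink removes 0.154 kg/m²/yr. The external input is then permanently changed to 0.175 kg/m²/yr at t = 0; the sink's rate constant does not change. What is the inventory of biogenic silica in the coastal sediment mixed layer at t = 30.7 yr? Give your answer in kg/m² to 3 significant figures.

3.62 kg/m²

Residence time τ = M₀/F₀ = 21.30 yr. The eventual steady state is M_∞ = M₀·(F₁/F₀) = 3.28 × 0.175/0.154 = 3.7273 kg/m².
The anomaly ΔM(t) = M(t) − M_∞ decays as ΔM₀·e^(−t/τ) with ΔM₀ = 3.28 − 3.7273 = −0.4473 kg/m².
At t = 30.7 yr, e^(−t/τ) = e^(−1.441) = 0.2366, so ΔM = −0.1058 kg/m² and M = 3.7273 − 0.1058 = 3.6214 kg/m².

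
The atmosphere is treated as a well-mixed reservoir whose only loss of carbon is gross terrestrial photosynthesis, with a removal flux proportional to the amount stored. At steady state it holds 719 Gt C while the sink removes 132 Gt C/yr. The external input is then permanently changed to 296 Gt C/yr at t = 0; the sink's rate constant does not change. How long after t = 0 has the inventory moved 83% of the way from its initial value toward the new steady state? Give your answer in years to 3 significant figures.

9.65 yr

τ = M₀/F₀ = 719/132 = 5.447 yr.
The remaining gap fraction is e^(−t/τ); 83% covered ⇒ e^(−t/τ) = 0.170.
t = −τ ln(0.170) = 5.447 × 1.772 = 9.652 yr.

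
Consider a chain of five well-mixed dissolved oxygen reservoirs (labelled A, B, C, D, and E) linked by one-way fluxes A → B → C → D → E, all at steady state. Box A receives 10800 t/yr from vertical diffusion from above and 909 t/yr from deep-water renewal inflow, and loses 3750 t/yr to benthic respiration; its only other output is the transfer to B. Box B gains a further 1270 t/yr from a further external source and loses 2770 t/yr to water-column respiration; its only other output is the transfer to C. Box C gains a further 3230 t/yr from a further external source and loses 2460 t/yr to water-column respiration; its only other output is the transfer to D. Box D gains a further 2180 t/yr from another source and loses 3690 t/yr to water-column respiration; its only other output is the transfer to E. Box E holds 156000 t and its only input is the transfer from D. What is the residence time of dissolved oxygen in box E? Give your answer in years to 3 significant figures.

27.3 yr

Box A: F(A→B) = (10800 + 909) − 3750 = 7959.0 t/yr.
Box B: F(B→C) = (7959.0 + 1270) − 2770 = 6459.0 t/yr.
Box C: F(C→D) = (6459.0 + 3230) − 2460 = 7229.0 t/yr.
Box D: F(D→E) = (7229.0 + 2180) − 3690 = 5719.0 t/yr.
Box E throughput = its input = 5719.0 t/yr; τ = 156000 / 5719.0 = 27.28 yr.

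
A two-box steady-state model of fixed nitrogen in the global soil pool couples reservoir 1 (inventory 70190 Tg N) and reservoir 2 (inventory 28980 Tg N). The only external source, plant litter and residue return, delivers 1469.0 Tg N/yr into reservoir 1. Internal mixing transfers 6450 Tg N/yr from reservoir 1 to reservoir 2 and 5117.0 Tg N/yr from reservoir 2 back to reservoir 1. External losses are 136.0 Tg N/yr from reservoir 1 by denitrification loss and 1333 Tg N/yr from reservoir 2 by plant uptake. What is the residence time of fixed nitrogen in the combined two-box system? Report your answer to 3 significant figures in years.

Treat the two boxes together as one reservoir: the mixing fluxes between them are internal recycling, so τ = ΣM / Σ(external losses).
M_total = 70190 + 28980 = 99170 Tg N.
ΣF_external_out = 136.0 + 1333 = 1469.0 Tg N/yr.
τ = M_total / ΣF_ext = 99170 / 1469.0 = 67.51 yr.

67.5 yr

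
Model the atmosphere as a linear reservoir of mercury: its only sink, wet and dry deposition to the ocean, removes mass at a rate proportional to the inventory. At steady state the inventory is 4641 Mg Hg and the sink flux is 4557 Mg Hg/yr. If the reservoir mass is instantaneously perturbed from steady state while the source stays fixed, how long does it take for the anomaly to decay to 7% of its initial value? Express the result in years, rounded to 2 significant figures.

For a linear reservoir the anomaly decays as exp(−t/τ) with τ = M/F = 4641/4557 = 1.018 yr.
exp(−t/τ) = 0.07 ⇒ t = −τ ln(0.07) = 1.018 × 2.659 = 2.708 yr.

2.7 yr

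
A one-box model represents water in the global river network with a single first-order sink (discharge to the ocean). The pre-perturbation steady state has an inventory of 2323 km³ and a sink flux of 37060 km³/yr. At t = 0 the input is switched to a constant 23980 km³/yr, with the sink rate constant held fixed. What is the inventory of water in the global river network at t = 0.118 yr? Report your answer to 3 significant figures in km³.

Residence time τ = M₀/F₀ = 0.06268 yr. The eventual steady state is M_∞ = M₀·(F₁/F₀) = 2323 × 23980/37060 = 1503.1 km³.
The anomaly ΔM(t) = M(t) − M_∞ decays as ΔM₀·e^(−t/τ) with ΔM₀ = 2323 − 1503.1 = 819.9 km³.
At t = 0.118 yr, e^(−t/τ) = e^(−1.883) = 0.1522, so ΔM = 124.8 km³ and M = 1503.1 + 124.8 = 1627.9 km³.

1630 km³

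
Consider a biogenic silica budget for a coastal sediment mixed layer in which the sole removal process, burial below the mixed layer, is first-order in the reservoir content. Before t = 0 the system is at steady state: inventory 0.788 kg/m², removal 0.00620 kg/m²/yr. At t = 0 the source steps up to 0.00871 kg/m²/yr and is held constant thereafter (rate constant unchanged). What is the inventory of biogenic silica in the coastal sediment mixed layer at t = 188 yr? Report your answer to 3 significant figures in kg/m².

1.03 kg/m²

Residence time τ = M₀/F₀ = 127.1 yr. The eventual steady state is M_∞ = M₀·(F₁/F₀) = 0.788 × 0.00871/0.00620 = 1.1070 kg/m².
The anomaly ΔM(t) = M(t) − M_∞ decays as ΔM₀·e^(−t/τ) with ΔM₀ = 0.788 − 1.1070 = −0.3190 kg/m².
At t = 188 yr, e^(−t/τ) = e^(−1.479) = 0.2278, so ΔM = −0.07268 kg/m² and M = 1.1070 − 0.07268 = 1.0343 kg/m².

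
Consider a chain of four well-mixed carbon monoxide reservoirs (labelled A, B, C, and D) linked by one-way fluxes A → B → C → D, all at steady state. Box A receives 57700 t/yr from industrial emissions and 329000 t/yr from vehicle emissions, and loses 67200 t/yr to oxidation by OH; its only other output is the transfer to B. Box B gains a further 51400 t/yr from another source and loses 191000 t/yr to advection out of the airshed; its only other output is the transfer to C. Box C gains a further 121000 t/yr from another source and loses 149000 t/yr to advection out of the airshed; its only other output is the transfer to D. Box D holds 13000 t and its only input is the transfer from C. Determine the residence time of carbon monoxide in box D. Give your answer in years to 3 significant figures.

Box A: F(A→B) = (57700 + 329000) − 67200 = 319500 t/yr.
Box B: F(B→C) = (319500 + 51400) − 191000 = 179900 t/yr.
Box C: F(C→D) = (179900 + 121000) − 149000 = 151900 t/yr.
Box D throughput = its input = 151900 t/yr; τ = 13000 / 151900 = 0.08558 yr.

0.0856 yr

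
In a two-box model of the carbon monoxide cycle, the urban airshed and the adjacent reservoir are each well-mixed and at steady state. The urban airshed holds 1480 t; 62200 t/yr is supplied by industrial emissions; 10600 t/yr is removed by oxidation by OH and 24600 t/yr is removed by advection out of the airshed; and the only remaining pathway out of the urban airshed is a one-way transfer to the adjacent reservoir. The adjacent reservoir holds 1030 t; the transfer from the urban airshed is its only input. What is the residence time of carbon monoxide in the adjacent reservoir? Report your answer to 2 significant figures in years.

0.038 yr

Balance the urban airshed: ΣF_in = 62200 t/yr.
Transfer to the adjacent reservoir = ΣF_in − (10600 + 24600) = 27000 t/yr.
At steady state the output of the adjacent reservoir equals its input, 27000 t/yr.
τ = M / F = 1030 / 27000 = 0.03815 yr.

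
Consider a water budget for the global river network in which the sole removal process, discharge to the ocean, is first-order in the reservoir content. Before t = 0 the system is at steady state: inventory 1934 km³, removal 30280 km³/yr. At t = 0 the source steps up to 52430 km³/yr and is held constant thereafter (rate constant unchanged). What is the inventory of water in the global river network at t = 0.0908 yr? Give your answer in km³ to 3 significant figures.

3010 km³

Residence time τ = M₀/F₀ = 0.06387 yr. The eventual steady state is M_∞ = M₀·(F₁/F₀) = 1934 × 52430/30280 = 3348.7 km³.
The anomaly ΔM(t) = M(t) − M_∞ decays as ΔM₀·e^(−t/τ) with ΔM₀ = 1934 − 3348.7 = −1415 km³.
At t = 0.0908 yr, e^(−t/τ) = e^(−1.422) = 0.2413, so ΔM = −341.4 km³ and M = 3348.7 − 341.4 = 3007.3 km³.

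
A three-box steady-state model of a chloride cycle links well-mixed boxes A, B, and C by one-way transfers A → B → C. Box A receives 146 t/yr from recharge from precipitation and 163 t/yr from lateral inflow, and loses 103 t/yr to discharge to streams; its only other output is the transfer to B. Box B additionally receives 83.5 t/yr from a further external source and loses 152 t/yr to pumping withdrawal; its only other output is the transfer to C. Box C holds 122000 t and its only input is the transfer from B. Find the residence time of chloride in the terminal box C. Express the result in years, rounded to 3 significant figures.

Box A: F(A→B) = (146 + 163) − 103 = 206.00 t/yr.
Box B: F(B→C) = (206.00 + 83.5) − 152 = 137.50 t/yr.
Box C throughput = its input = 137.50 t/yr; τ = 122000 / 137.50 = 887.3 yr.

887 yr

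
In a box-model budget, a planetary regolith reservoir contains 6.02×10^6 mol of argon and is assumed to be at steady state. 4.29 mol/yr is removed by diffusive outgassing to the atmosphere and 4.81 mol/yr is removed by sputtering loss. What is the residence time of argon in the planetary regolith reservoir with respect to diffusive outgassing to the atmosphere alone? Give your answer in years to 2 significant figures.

1.4×10^6 yr

Residence time with respect to a single sink: τ = M / F_sink.
τ = 6.02×10^6 / 4.29 = 1.403×10^6 yr.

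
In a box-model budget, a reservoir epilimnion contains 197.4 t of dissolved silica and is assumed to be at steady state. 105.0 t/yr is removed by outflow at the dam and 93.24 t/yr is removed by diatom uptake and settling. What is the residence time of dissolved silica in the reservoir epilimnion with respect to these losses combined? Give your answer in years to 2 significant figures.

Total removal = 105.0 + 93.24 = 198.24 t/yr.
τ = M / ΣF_out = 197.4 / 198.24 = 0.9958 yr.

1.0 yr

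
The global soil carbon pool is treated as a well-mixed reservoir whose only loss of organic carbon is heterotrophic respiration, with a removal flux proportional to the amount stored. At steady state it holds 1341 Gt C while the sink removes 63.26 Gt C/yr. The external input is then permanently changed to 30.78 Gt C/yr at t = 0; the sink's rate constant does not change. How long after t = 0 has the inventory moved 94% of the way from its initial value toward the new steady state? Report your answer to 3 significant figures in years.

59.6 yr

τ = M₀/F₀ = 1341/63.26 = 21.20 yr.
The remaining gap fraction is e^(−t/τ); 94% covered ⇒ e^(−t/τ) = 0.0600.
t = −τ ln(0.0600) = 21.20 × 2.813 = 59.64 yr.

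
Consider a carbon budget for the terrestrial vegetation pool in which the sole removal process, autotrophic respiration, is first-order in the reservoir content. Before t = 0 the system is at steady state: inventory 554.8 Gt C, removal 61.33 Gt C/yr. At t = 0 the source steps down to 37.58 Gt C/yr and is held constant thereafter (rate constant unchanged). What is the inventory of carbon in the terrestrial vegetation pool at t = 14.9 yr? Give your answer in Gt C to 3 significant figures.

381 Gt C

τ = M₀/F₀ = 554.8/61.33 = 9.046 yr; rate constant k = 1/τ.
New steady state M_∞ = F₁/k = F₁·τ = 37.58 × 9.046 = 339.95 Gt C.
M(t) = M_∞ + (M₀ − M_∞)·e^(−t/τ); t/τ = 14.9/9.046 = 1.647, so e^(−t/τ) = 0.1926.
M(t) = 339.95 + 214.8 × 0.1926 = 381.33 Gt C.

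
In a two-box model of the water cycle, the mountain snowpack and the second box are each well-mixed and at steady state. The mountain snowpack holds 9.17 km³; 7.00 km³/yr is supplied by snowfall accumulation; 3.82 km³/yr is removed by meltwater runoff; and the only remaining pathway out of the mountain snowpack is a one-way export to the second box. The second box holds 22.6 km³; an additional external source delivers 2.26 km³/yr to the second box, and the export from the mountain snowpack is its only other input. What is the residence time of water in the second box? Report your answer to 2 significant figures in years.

Balance the mountain snowpack: ΣF_in = 7.0000 km³/yr.
Export to the second box = ΣF_in − (3.82) = 3.1800 km³/yr.
Total input to the second box = 3.1800 + 2.26 = 5.4400 km³/yr; at steady state this equals its total output.
τ = M / F = 22.6 / 5.4400 = 4.154 yr.

4.2 yr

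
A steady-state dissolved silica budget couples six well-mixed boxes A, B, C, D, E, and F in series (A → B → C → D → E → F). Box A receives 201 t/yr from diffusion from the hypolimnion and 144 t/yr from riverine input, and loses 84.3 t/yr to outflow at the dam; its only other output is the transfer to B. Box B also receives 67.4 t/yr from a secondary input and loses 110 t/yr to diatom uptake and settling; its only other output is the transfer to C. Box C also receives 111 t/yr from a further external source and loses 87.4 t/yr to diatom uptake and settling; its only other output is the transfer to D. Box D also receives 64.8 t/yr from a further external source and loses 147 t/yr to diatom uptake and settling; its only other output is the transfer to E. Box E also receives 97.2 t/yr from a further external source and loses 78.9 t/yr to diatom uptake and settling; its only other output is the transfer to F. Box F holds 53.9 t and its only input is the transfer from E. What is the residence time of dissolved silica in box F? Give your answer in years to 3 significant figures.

0.303 yr

Box A: F(A→B) = (201 + 144) − 84.3 = 260.70 t/yr.
Box B: F(B→C) = (260.70 + 67.4) − 110 = 218.10 t/yr.
Box C: F(C→D) = (218.10 + 111) − 87.4 = 241.70 t/yr.
Box D: F(D→E) = (241.70 + 64.8) − 147 = 159.50 t/yr.
Box E: F(E→F) = (159.50 + 97.2) − 78.9 = 177.80 t/yr.
Box F throughput = its input = 177.80 t/yr; τ = 53.9 / 177.80 = 0.3031 yr.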